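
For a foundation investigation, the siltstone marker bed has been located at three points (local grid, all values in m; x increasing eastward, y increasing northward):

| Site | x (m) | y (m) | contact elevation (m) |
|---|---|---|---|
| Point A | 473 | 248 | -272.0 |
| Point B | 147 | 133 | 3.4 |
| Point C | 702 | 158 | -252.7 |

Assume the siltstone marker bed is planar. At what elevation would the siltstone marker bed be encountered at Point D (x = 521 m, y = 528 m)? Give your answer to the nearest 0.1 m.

-640.3 m

Let the plane be z = a·x + b·y + c.
Point B−Point A: −326a − 115b = 275.4;  Point C−Point A: 229a − 90b = 19.3.
Solving gives a = −0.40533, b = −1.24577.
Then c = -272 − a·473 − b·248 = 228.67.
At (521, 528): z = −211.2 − 657.8 + 228.67 = -640.3 m.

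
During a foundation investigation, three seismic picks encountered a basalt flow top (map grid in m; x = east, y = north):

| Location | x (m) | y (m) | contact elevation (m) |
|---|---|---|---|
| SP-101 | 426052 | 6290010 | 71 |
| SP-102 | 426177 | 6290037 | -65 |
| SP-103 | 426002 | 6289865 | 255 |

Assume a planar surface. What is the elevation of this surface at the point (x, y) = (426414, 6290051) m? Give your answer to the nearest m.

-287 m

Let the plane be z = a·x + b·y + c.
SP-102−SP-101: 125a + 27b = −136;  SP-103−SP-101: −50a − 145b = 184.
Solving gives a = −0.87940387, b = −0.96572280.
Then c = 71 − a·426052 − b·6290010 = 6449148.86.
At (426414, 6290051): z = −374990.1 − 6074445.7 + 6449148.86 = -286.9 m.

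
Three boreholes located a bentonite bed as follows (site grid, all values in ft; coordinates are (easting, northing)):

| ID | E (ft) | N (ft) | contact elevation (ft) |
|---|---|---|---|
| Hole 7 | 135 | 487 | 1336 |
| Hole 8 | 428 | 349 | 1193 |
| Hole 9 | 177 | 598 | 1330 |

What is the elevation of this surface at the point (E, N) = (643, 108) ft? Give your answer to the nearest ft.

1073 ft

Let the plane be z = a·E + b·N + c.
Hole 8−Hole 7: 293a − 138b = −143;  Hole 9−Hole 7: 42a + 111b = −6.
Solving gives a = −0.43584, b = 0.11086.
Then c = 1336 − a·135 − b·487 = 1340.85.
At (643, 108): z = −280.2 + 12.0 + 1340.85 = 1072.6 ft.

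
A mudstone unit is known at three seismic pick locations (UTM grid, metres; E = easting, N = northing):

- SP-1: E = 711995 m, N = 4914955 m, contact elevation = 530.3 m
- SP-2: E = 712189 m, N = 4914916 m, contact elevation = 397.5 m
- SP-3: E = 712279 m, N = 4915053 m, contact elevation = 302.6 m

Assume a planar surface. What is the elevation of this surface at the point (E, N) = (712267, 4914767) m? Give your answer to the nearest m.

Two edge vectors: SP-1→SP-2 = (194, -39, -132.8), SP-1→SP-3 = (284, 98, -227.7).
Normal n = (SP-1→SP-2) × (SP-1→SP-3) = (21894.7, 6458.6, 30088).
So ∂z/∂E = −n_x/n_z = −0.72768878 and ∂z/∂N = −n_y/n_z = −0.21465701.
Intercept c from SP-1: 530.3 + 518110.77 + 1055029.53 = 1573670.60.
At (712267, 4914767): z = −518308.7 − 1054989.2 + 1573670.60 = 372.7 m.

373 m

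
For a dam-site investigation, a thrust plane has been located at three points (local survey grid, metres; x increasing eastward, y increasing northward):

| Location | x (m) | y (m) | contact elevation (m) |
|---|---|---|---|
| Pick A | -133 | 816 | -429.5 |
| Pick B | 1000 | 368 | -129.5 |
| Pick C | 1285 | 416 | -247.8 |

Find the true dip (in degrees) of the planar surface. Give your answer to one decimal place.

Let the plane be z = a·x + b·y + c.
Pick B−Pick A: 1133a − 448b = 300;  Pick C−Pick A: 1418a − 400b = 181.7.
Solving gives a = −0.21200, b = −1.20581.
Gradient magnitude |∇z| = √(a² + b²) = √(0.04495 + 1.45397) = 1.22430.
True dip = arctan(1.22430) = 50.8°, dipping toward N (azimuth ≈ 010°).

50.8°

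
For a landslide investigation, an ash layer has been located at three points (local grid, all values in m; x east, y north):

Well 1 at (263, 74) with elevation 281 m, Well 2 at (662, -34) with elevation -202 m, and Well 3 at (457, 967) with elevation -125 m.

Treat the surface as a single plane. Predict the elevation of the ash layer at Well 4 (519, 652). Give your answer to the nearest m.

-146 m

Let the plane be z = a·x + b·y + c.
Well 2−Well 1: 399a − 108b = −483;  Well 3−Well 1: 194a + 893b = −406.
Solving gives a = −1.25952, b = −0.18102.
Then c = 281 − a·263 − b·74 = 625.65.
At (519, 652): z = −653.7 − 118.0 + 625.65 = -146.1 m.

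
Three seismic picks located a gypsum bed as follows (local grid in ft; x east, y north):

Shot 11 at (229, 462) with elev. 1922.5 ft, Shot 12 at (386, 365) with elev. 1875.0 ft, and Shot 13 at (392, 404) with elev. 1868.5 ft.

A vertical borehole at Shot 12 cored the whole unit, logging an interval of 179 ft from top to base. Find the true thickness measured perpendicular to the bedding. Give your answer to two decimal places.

Let the plane be z = a·x + b·y + c.
Shot 12−Shot 11: 157a − 97b = −47.5;  Shot 13−Shot 11: 163a − 58b = −54.
Solving gives a = −0.37032, b = −0.10969.
|∇z| = √(a²+b²) = 0.38623, so dip δ = arctan(0.38623) = 21.12°.
True thickness = vertical thickness × cos δ = 179 × cos 21.12° = 166.98 ft.

166.98 ft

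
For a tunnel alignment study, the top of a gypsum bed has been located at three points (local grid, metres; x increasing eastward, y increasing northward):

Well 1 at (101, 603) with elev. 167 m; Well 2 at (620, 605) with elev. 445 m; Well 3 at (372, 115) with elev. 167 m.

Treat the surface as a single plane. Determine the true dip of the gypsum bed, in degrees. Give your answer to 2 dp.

Let the plane be z = a·x + b·y + c.
Well 2−Well 1: 519a + 2b = 278;  Well 3−Well 1: 271a − 488b = 0.
Solving gives a = 0.53450, b = 0.29682.
Gradient magnitude |∇z| = √(a² + b²) = √(0.28569 + 0.08810) = 0.61139.
True dip = arctan(0.61139) = 31.44°, dipping toward WSW (azimuth ≈ 241°).

31.44°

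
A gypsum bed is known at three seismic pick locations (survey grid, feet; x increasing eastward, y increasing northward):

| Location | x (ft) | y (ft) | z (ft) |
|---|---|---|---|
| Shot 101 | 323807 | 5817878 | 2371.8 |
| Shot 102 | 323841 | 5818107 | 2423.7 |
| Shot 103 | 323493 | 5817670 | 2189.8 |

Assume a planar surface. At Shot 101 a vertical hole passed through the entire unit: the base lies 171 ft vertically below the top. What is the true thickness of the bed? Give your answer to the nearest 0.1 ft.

Two edge vectors: Shot 101→Shot 102 = (34, 229, 51.9), Shot 101→Shot 103 = (-314, -208, -182).
Normal n = (Shot 101→Shot 102) × (Shot 101→Shot 103) = (-30882.8, -10108.6, 64834).
So ∂z/∂x = −n_x/n_z = 0.47634 and ∂z/∂y = −n_y/n_z = 0.15592.
|∇z| = √(a²+b²) = 0.50120, so dip δ = arctan(0.50120) = 26.62°.
True thickness = vertical thickness × cos δ = 171 × cos 26.62° = 152.9 ft.

152.9 ft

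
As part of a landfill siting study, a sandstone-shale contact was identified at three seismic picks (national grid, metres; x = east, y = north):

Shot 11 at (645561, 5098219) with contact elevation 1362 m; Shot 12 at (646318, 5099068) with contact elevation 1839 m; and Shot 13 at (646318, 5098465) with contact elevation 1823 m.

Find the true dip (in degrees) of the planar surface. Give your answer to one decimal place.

Two edge vectors: Shot 11→Shot 12 = (757, 849, 477), Shot 11→Shot 13 = (757, 246, 461).
Normal n = (Shot 11→Shot 12) × (Shot 11→Shot 13) = (274047, 12112, -456471).
So ∂z/∂x = −n_x/n_z = 0.60036 and ∂z/∂y = −n_y/n_z = 0.02653.
Gradient magnitude |∇z| = √(a² + b²) = √(0.36043 + 0.00070) = 0.60095.
True dip = arctan(0.60095) = 31.0°, dipping toward W (azimuth ≈ 267°).

31.0°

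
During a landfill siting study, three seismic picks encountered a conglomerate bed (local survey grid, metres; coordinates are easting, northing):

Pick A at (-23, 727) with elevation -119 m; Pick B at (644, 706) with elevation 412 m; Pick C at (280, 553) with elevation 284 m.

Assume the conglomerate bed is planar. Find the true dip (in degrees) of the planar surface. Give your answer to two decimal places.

51.26°

Let the plane be z = a·easting + b·northing + c.
Pick B−Pick A: 667a − 21b = 531;  Pick C−Pick A: 303a − 174b = 403.
Solving gives a = 0.76513, b = −0.98371.
Gradient magnitude |∇z| = √(a² + b²) = √(0.58542 + 0.96768) = 1.24624.
True dip = arctan(1.24624) = 51.26°, dipping toward NW (azimuth ≈ 322°).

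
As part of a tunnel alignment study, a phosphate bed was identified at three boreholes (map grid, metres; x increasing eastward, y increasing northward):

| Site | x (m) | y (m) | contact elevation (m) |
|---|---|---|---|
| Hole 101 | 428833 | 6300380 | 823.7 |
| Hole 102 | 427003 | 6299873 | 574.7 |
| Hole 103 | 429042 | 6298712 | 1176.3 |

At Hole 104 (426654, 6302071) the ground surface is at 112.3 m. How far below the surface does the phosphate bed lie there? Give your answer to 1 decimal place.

Two edge vectors: Hole 101→Hole 102 = (-1830, -507, -249), Hole 101→Hole 103 = (209, -1668, 352.6).
Normal n = (Hole 101→Hole 102) × (Hole 101→Hole 103) = (-594100.2, 593217, 3158403).
So ∂z/∂x = −n_x/n_z = 0.188101455 and ∂z/∂y = −n_y/n_z = −0.187821820.
Intercept c from Hole 101: 823.7 − 80664.11 + 1183348.84 = 1103508.43.
At (426654, 6302071): z_contact = 80254.24 − 1183666.45 + 1103508.43 = 96.22 m.
Depth below ground = 112.3 − 96.22 = 16.1 m.

16.1 m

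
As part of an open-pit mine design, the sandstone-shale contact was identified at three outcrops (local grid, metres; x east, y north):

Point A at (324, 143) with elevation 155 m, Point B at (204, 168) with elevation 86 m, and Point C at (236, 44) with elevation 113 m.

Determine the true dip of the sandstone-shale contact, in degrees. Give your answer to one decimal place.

29.4°

Let the plane be z = a·x + b·y + c.
Point B−Point A: −120a + 25b = −69;  Point C−Point A: −88a − 99b = −42.
Solving gives a = 0.55973, b = −0.07330.
Gradient magnitude |∇z| = √(a² + b²) = √(0.31330 + 0.00537) = 0.56451.
True dip = arctan(0.56451) = 29.4°, dipping toward W (azimuth ≈ 277°).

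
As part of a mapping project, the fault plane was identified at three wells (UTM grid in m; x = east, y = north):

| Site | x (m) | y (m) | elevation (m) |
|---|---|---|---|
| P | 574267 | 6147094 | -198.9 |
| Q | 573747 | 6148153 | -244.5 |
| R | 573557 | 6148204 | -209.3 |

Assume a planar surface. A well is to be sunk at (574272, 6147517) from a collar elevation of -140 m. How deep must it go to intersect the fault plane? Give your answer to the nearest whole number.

125 m

Let the plane be z = a·x + b·y + c.
Q−P: −520a + 1059b = −45.6;  R−P: −710a + 1110b = −10.4.
Solving gives a = −0.22670101, b = −0.15437632.
Then c = -198.9 − a·574267 − b·6147094 = 1078953.78.
At (574272, 6147517): z_contact = −130188.0 − 949031.1 + 1078953.78 = -265.3 m.
Depth below ground = -140 − (-265.3) = 125 m.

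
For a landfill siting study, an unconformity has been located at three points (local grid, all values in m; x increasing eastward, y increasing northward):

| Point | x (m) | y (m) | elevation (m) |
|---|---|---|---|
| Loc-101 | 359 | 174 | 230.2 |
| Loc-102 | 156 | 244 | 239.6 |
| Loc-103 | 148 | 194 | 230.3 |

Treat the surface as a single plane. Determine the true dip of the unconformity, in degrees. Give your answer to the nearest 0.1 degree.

10.4°

Let the plane be z = a·x + b·y + c.
Loc-102−Loc-101: −203a + 70b = 9.4;  Loc-103−Loc-101: −211a + 20b = 0.1.
Solving gives a = 0.01690, b = 0.18330.
Gradient magnitude |∇z| = √(a² + b²) = √(0.00029 + 0.03360) = 0.18407.
True dip = arctan(0.18407) = 10.4°, dipping toward S (azimuth ≈ 185°).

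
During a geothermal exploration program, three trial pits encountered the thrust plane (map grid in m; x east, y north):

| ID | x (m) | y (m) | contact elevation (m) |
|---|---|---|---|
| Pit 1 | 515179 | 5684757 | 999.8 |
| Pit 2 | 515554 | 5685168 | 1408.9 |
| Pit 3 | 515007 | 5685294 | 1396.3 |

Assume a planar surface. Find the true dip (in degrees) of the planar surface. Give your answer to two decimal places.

39.75°

Let the plane be z = a·x + b·y + c.
Pit 2−Pit 1: 375a + 411b = 409.1;  Pit 3−Pit 1: −172a + 537b = 396.5.
Solving gives a = 0.20850, b = 0.80514.
Gradient magnitude |∇z| = √(a² + b²) = √(0.04347 + 0.64825) = 0.83170.
True dip = arctan(0.83170) = 39.75°, dipping toward SSW (azimuth ≈ 195°).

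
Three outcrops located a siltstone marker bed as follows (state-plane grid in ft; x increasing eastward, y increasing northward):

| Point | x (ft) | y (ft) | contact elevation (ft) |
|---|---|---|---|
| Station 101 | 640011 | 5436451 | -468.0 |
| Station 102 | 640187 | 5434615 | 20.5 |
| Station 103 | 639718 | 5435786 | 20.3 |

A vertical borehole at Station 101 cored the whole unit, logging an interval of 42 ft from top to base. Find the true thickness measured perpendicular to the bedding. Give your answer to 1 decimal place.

30.6 ft

Let the plane be z = a·x + b·y + c.
Station 102−Station 101: 176a − 1836b = 488.5;  Station 103−Station 101: −293a − 665b = 488.3.
Solving gives a = −0.87279, b = −0.34973.
|∇z| = √(a²+b²) = 0.94025, so dip δ = arctan(0.94025) = 43.24°.
True thickness = vertical thickness × cos δ = 42 × cos 43.24° = 30.6 ft.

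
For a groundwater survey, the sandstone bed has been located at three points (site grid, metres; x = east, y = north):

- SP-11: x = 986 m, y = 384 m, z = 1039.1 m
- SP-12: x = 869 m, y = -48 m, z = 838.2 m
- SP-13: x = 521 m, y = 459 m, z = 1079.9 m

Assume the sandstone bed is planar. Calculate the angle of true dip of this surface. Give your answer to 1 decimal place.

25.1°

Let the plane be z = a·x + b·y + c.
SP-12−SP-11: −117a − 432b = −200.9;  SP-13−SP-11: −465a + 75b = 40.8.
Solving gives a = −0.01220, b = 0.46835.
Gradient magnitude |∇z| = √(a² + b²) = √(0.00015 + 0.21935) = 0.46851.
True dip = arctan(0.46851) = 25.1°, dipping toward S (azimuth ≈ 179°).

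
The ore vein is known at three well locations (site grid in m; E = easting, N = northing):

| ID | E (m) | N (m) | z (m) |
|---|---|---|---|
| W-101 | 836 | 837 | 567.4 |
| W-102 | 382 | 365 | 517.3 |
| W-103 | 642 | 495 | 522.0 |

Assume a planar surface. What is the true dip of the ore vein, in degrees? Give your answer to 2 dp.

Two edge vectors: W-101→W-102 = (-454, -472, -50.1), W-101→W-103 = (-194, -342, -45.4).
Normal n = (W-101→W-102) × (W-101→W-103) = (4294.6, -10892.2, 63700).
So ∂z/∂E = −n_x/n_z = −0.06742 and ∂z/∂N = −n_y/n_z = 0.17099.
Gradient magnitude |∇z| = √(a² + b²) = √(0.00455 + 0.02924) = 0.18380.
True dip = arctan(0.18380) = 10.41°, dipping toward SSE (azimuth ≈ 158°).

10.41°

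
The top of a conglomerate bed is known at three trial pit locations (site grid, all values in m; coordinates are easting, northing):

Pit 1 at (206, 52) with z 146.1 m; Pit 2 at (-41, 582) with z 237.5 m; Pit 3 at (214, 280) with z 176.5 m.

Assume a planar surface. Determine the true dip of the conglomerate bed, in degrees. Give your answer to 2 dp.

8.92°

Two edge vectors: Pit 1→Pit 2 = (-247, 530, 91.4), Pit 1→Pit 3 = (8, 228, 30.4).
Normal n = (Pit 1→Pit 2) × (Pit 1→Pit 3) = (-4727.2, 8240, -60556).
So ∂z/∂easting = −n_x/n_z = −0.07806 and ∂z/∂northing = −n_y/n_z = 0.13607.
Gradient magnitude |∇z| = √(a² + b²) = √(0.00609 + 0.01852) = 0.15687.
True dip = arctan(0.15687) = 8.92°, dipping toward SSE (azimuth ≈ 150°).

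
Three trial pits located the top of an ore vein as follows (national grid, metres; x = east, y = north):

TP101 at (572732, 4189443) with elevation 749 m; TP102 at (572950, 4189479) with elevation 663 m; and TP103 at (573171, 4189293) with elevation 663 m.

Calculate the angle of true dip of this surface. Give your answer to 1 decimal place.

27.1°

Two edge vectors: TP101→TP102 = (218, 36, -86), TP101→TP103 = (439, -150, -86).
Normal n = (TP101→TP102) × (TP101→TP103) = (-15996, -19006, -48504).
So ∂z/∂x = −n_x/n_z = −0.32979 and ∂z/∂y = −n_y/n_z = −0.39184.
Gradient magnitude |∇z| = √(a² + b²) = √(0.10876 + 0.15354) = 0.51215.
True dip = arctan(0.51215) = 27.1°, dipping toward NE (azimuth ≈ 040°).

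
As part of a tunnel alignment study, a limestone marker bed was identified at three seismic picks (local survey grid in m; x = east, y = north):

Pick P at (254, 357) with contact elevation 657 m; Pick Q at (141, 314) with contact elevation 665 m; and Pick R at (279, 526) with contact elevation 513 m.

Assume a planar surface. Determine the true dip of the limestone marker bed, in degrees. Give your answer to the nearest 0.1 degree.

Two edge vectors: Pick P→Pick Q = (-113, -43, 8), Pick P→Pick R = (25, 169, -144).
Normal n = (Pick P→Pick Q) × (Pick P→Pick R) = (4840, -16072, -18022).
So ∂z/∂x = −n_x/n_z = 0.26856 and ∂z/∂y = −n_y/n_z = −0.89180.
Gradient magnitude |∇z| = √(a² + b²) = √(0.07212 + 0.79531) = 0.93136.
True dip = arctan(0.93136) = 43.0°, dipping toward NNW (azimuth ≈ 343°).

43.0°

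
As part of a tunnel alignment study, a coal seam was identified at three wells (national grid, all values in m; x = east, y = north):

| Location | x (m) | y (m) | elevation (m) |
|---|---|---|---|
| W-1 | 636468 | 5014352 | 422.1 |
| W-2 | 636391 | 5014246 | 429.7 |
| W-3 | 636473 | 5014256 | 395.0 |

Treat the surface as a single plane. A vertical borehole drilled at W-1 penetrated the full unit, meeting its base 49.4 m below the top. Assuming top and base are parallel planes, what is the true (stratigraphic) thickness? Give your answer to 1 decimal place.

Two edge vectors: W-1→W-2 = (-77, -106, 7.6), W-1→W-3 = (5, -96, -27.1).
Normal n = (W-1→W-2) × (W-1→W-3) = (3602.2, -2048.7, 7922).
So ∂z/∂x = −n_x/n_z = −0.45471 and ∂z/∂y = −n_y/n_z = 0.25861.
|∇z| = √(a²+b²) = 0.52310, so dip δ = arctan(0.52310) = 27.61°.
True thickness = vertical thickness × cos δ = 49.4 × cos 27.61° = 43.8 m.

43.8 m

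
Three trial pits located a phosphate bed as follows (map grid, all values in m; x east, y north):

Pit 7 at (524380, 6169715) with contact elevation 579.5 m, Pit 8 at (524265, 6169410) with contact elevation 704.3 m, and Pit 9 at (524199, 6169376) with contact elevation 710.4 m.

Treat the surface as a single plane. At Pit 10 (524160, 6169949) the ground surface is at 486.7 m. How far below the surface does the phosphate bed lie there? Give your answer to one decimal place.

Two edge vectors: Pit 7→Pit 8 = (-115, -305, 124.8), Pit 7→Pit 9 = (-181, -339, 130.9).
Normal n = (Pit 7→Pit 8) × (Pit 7→Pit 9) = (2382.7, -7535.3, -16220).
So ∂z/∂x = −n_x/n_z = 0.146898890 and ∂z/∂y = −n_y/n_z = −0.464568434.
Intercept c from Pit 7: 579.5 − 77030.84 + 2866254.84 = 2789803.50.
At (524160, 6169949): z_contact = 76998.52 − 2866363.54 + 2789803.50 = 438.47 m.
Depth below ground = 486.7 − 438.47 = 48.2 m.

48.2 m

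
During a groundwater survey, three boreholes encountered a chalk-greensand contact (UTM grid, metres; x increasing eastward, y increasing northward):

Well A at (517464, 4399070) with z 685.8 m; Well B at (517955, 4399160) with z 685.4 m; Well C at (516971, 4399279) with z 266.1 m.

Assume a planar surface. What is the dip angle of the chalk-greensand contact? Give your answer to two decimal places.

Let the plane be z = a·x + b·y + c.
Well B−Well A: 491a + 90b = −0.4;  Well C−Well A: −493a + 209b = −419.7.
Solving gives a = 0.25641, b = −1.40330.
Gradient magnitude |∇z| = √(a² + b²) = √(0.06575 + 1.96926) = 1.42653.
True dip = arctan(1.42653) = 54.97°, dipping toward N (azimuth ≈ 350°).

54.97°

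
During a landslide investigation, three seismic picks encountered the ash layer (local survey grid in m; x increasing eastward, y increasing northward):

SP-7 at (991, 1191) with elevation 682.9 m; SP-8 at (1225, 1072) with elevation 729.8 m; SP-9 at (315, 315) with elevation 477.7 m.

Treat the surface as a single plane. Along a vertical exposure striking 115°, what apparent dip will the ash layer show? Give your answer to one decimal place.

Let the plane be z = a·x + b·y + c.
SP-8−SP-7: 234a − 119b = 46.9;  SP-9−SP-7: −676a − 876b = −205.2.
Solving gives a = 0.22949, b = 0.05715.
Unit vector along 115° is (sin 115°, cos 115°) = (0.9063, -0.4226).
Slope in that direction = a·(0.9063) + b·(-0.4226) = 0.18384.
Apparent dip = arctan|0.18384| = 10.4° (true dip is 13.3°, so apparent ≤ true as expected).

10.4°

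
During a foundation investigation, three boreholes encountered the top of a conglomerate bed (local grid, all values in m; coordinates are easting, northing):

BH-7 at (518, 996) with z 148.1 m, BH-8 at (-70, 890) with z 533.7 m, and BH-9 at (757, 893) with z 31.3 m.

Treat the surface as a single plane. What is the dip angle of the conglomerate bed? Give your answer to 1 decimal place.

33.6°

Let the plane be z = a·easting + b·northing + c.
BH-8−BH-7: −588a − 106b = 385.6;  BH-9−BH-7: 239a − 103b = −116.8.
Solving gives a = −0.60651, b = −0.27335.
Gradient magnitude |∇z| = √(a² + b²) = √(0.36785 + 0.07472) = 0.66526.
True dip = arctan(0.66526) = 33.6°, dipping toward ENE (azimuth ≈ 066°).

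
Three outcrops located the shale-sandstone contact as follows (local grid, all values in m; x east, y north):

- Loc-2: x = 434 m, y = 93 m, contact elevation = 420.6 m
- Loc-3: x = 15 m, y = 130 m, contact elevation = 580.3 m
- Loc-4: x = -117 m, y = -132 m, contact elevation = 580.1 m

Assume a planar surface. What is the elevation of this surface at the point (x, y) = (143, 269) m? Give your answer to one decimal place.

Two edge vectors: Loc-2→Loc-3 = (-419, 37, 159.7), Loc-2→Loc-4 = (-551, -225, 159.5).
Normal n = (Loc-2→Loc-3) × (Loc-2→Loc-4) = (41834, -21164.2, 114662).
So ∂z/∂x = −n_x/n_z = −0.36485 and ∂z/∂y = −n_y/n_z = 0.18458.
Intercept c from Loc-2: 420.6 + 158.34 − 17.17 = 561.78.
At (143, 269): z = −52.2 + 49.7 + 561.78 = 559.3 m.

559.3 m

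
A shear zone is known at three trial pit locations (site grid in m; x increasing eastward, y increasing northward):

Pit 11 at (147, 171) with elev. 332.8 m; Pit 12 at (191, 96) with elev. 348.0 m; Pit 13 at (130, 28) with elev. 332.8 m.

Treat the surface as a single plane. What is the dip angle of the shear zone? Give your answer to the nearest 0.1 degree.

16.1°

Two edge vectors: Pit 11→Pit 12 = (44, -75, 15.2), Pit 11→Pit 13 = (-17, -143, 0).
Normal n = (Pit 11→Pit 12) × (Pit 11→Pit 13) = (2173.6, -258.4, -7567).
So ∂z/∂x = −n_x/n_z = 0.28725 and ∂z/∂y = −n_y/n_z = −0.03415.
Gradient magnitude |∇z| = √(a² + b²) = √(0.08251 + 0.00117) = 0.28927.
True dip = arctan(0.28927) = 16.1°, dipping toward W (azimuth ≈ 277°).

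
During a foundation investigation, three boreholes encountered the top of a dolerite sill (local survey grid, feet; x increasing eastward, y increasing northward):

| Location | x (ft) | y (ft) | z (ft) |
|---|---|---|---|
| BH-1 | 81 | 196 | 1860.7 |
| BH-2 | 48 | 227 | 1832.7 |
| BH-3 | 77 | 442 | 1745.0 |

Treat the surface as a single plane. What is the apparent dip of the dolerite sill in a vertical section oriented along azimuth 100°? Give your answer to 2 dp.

Let the plane be z = a·x + b·y + c.
BH-2−BH-1: −33a + 31b = −28;  BH-3−BH-1: −4a + 246b = −115.7.
Solving gives a = 0.41297, b = −0.46361.
Unit vector along 100° is (sin 100°, cos 100°) = (0.9848, -0.1736).
Slope in that direction = a·(0.9848) + b·(-0.1736) = 0.48720.
Apparent dip = arctan|0.48720| = 25.98° (true dip is 31.8°, so apparent ≤ true as expected).

25.98°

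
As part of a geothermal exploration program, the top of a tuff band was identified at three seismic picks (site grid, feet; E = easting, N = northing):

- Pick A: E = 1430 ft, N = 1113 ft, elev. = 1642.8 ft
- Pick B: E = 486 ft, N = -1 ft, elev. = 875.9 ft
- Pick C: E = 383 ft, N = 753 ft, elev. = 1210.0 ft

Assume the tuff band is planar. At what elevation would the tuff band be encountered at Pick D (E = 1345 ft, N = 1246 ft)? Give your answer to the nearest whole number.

Two edge vectors: Pick A→Pick B = (-944, -1114, -766.9), Pick A→Pick C = (-1047, -360, -432.8).
Normal n = (Pick A→Pick B) × (Pick A→Pick C) = (206055.2, 394381.1, -826518).
So ∂z/∂E = −n_x/n_z = 0.24931 and ∂z/∂N = −n_y/n_z = 0.47716.
Intercept c from Pick A: 1642.8 − 356.51 − 531.08 = 755.21.
At (1345, 1246): z = 335.3 + 594.5 + 755.21 = 1685.1 ft.

1685 ft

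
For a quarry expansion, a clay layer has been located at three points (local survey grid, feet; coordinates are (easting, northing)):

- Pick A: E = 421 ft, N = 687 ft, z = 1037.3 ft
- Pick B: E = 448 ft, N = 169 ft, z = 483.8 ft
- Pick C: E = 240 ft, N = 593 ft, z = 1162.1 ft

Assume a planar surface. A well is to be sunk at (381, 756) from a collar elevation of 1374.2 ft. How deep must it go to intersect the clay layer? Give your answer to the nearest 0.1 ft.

Two edge vectors: Pick A→Pick B = (27, -518, -553.5), Pick A→Pick C = (-181, -94, 124.8).
Normal n = (Pick A→Pick B) × (Pick A→Pick C) = (-116675.4, 96813.9, -96296).
So ∂z/∂E = −n_x/n_z = −1.21163 and ∂z/∂N = −n_y/n_z = 1.00538.
Intercept c from Pick A: 1037.3 + 510.10 − 690.69 = 856.70.
At (381, 756): z_contact = −461.63 + 760.07 + 856.70 = 1155.14 ft.
Depth below ground = 1374.2 − 1155.14 = 219.1 ft.

219.1 ft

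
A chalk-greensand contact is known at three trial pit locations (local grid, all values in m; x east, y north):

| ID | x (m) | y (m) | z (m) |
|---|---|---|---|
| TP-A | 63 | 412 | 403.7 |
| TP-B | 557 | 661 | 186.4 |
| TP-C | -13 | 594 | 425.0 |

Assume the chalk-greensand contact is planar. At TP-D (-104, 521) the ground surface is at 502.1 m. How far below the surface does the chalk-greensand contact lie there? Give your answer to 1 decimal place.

35.6 m

Let the plane be z = a·x + b·y + c.
TP-B−TP-A: 494a + 249b = −217.3;  TP-C−TP-A: −76a + 182b = 21.3.
Solving gives a = −0.41212, b = −0.05506.
Then c = 403.7 − a·63 − b·412 = 452.35.
At (-104, 521): z_contact = 42.86 − 28.69 + 452.35 = 466.52 m.
Depth below ground = 502.1 − 466.52 = 35.6 m.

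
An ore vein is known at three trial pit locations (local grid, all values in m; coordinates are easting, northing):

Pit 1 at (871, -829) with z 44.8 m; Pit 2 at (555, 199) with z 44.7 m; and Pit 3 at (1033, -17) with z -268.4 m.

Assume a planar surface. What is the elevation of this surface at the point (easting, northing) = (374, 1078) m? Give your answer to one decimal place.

Two edge vectors: Pit 1→Pit 2 = (-316, 1028, -0.1), Pit 1→Pit 3 = (162, 812, -313.2).
Normal n = (Pit 1→Pit 2) × (Pit 1→Pit 3) = (-321888.4, -98987.4, -423128).
So ∂z/∂easting = −n_x/n_z = −0.760735 and ∂z/∂northing = −n_y/n_z = −0.233942.
Intercept c from Pit 1: 44.8 + 662.60 − 193.94 = 513.46.
At (374, 1078): z = −284.5 − 252.2 + 513.46 = -23.2 m.

-23.2 m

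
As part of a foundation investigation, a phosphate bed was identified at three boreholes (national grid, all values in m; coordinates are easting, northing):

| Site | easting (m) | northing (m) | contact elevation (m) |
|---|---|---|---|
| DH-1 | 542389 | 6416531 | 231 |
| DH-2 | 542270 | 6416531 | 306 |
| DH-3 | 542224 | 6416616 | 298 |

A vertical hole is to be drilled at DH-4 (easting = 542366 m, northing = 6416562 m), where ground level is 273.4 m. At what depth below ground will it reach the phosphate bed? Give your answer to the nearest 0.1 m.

Two edge vectors: DH-1→DH-2 = (-119, 0, 75), DH-1→DH-3 = (-165, 85, 67).
Normal n = (DH-1→DH-2) × (DH-1→DH-3) = (-6375, -4402, -10115).
So ∂z/∂easting = −n_x/n_z = −0.630252101 and ∂z/∂northing = −n_y/n_z = −0.435195255.
Intercept c from DH-1: 231 + 341841.81 + 2792443.84 = 3134516.65.
At (542366, 6416562): z_contact = −341827.31 − 2792457.33 + 3134516.65 = 232.00 m.
Depth below ground = 273.4 − 232.00 = 41.4 m.

41.4 m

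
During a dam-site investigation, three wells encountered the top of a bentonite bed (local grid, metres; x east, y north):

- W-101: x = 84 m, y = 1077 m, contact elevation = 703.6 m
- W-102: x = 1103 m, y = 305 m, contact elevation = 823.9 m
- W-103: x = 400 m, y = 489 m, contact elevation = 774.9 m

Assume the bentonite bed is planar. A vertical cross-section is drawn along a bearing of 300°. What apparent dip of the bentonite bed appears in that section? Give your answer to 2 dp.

4.97°

Let the plane be z = a·x + b·y + c.
W-102−W-101: 1019a − 772b = 120.3;  W-103−W-101: 316a − 588b = 71.3.
Solving gives a = 0.04418, b = −0.09752.
Unit vector along 300° is (sin 300°, cos 300°) = (-0.8660, 0.5000).
Slope in that direction = a·(-0.8660) + b·(0.5000) = −0.08702.
Apparent dip = arctan|0.08702| = 4.97° (true dip is 6.1°, so apparent ≤ true as expected).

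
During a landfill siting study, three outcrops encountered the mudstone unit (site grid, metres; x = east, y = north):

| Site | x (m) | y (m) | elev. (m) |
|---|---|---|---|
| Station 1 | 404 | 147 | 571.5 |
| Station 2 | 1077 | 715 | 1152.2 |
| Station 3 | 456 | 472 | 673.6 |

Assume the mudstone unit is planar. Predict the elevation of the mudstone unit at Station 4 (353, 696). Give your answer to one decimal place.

Let the plane be z = a·x + b·y + c.
Station 2−Station 1: 673a + 568b = 580.7;  Station 3−Station 1: 52a + 325b = 102.1.
Solving gives a = 0.691027, b = 0.203590.
Then c = 571.5 − a·404 − b·147 = 262.40.
At (353, 696): z = 243.9 + 141.7 + 262.40 = 648.0 m.

648.0 m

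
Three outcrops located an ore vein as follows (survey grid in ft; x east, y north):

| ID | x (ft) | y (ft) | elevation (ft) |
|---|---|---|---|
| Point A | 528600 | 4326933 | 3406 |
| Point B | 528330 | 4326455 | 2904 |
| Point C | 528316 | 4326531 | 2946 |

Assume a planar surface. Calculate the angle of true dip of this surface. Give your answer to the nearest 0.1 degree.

43.4°

Two edge vectors: Point A→Point B = (-270, -478, -502), Point A→Point C = (-284, -402, -460).
Normal n = (Point A→Point B) × (Point A→Point C) = (18076, 18368, -27212).
So ∂z/∂x = −n_x/n_z = 0.66427 and ∂z/∂y = −n_y/n_z = 0.67500.
Gradient magnitude |∇z| = √(a² + b²) = √(0.44125 + 0.45562) = 0.94703.
True dip = arctan(0.94703) = 43.4°, dipping toward SW (azimuth ≈ 225°).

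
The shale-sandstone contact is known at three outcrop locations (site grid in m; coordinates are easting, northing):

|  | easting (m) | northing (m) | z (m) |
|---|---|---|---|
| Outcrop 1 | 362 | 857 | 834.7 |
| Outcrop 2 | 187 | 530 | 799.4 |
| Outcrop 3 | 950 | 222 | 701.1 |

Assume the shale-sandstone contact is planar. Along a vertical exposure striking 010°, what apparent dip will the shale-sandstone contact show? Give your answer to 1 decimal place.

Let the plane be z = a·easting + b·northing + c.
Outcrop 2−Outcrop 1: −175a − 327b = −35.3;  Outcrop 3−Outcrop 1: 588a − 635b = −133.6.
Solving gives a = −0.07011, b = 0.14547.
Unit vector along 010° is (sin 10°, cos 10°) = (0.1736, 0.9848).
Slope in that direction = a·(0.1736) + b·(0.9848) = 0.13109.
Apparent dip = arctan|0.13109| = 7.5° (true dip is 9.2°, so apparent ≤ true as expected).

7.5°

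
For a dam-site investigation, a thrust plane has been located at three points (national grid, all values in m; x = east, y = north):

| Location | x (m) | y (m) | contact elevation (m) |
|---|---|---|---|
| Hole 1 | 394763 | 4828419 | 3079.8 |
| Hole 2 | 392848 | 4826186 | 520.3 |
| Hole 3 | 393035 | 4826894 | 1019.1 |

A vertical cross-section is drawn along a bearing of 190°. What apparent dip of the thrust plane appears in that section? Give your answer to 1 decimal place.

Let the plane be z = a·x + b·y + c.
Hole 2−Hole 1: −1915a − 2233b = −2559.5;  Hole 3−Hole 1: −1728a − 1525b = −2060.7.
Solving gives a = 0.74426, b = 0.50794.
Unit vector along 190° is (sin 190°, cos 190°) = (-0.1736, -0.9848).
Slope in that direction = a·(-0.1736) + b·(-0.9848) = −0.62946.
Apparent dip = arctan|0.62946| = 32.2° (true dip is 42.0°, so apparent ≤ true as expected).

32.2°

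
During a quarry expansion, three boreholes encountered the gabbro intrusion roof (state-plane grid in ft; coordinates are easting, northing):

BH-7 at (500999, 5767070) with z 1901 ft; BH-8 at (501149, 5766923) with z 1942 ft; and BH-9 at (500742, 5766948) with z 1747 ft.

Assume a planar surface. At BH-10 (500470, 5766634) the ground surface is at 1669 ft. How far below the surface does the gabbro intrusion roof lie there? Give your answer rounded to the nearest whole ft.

126 ft

Let the plane be z = a·easting + b·northing + c.
BH-8−BH-7: 150a − 147b = 41;  BH-9−BH-7: −257a − 122b = −154.
Solving gives a = 0.49287612, b = 0.22402325.
Then c = 1901 − a·500999 − b·5767070 = −1536987.23.
At (500470, 5766634): z_contact = 246669.7 + 1291860.1 − 1536987.23 = 1542.6 ft.
Depth below ground = 1669 − 1542.6 = 126 ft.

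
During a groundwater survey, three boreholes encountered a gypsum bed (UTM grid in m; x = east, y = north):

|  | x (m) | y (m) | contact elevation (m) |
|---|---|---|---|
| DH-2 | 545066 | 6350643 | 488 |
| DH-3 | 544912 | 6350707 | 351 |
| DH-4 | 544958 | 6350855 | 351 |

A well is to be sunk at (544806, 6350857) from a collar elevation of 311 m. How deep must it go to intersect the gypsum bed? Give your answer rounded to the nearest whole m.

Let the plane be z = a·x + b·y + c.
DH-3−DH-2: −154a + 64b = −137;  DH-4−DH-2: −108a + 212b = −137.
Solving gives a = 0.78784582, b = −0.24487100.
Then c = 488 − a·545066 − b·6350643 = 1126148.32.
At (544806, 6350857): z_contact = 429223.1 − 1555140.7 + 1126148.32 = 230.8 m.
Depth below ground = 311 − 230.8 = 80 m.

80 m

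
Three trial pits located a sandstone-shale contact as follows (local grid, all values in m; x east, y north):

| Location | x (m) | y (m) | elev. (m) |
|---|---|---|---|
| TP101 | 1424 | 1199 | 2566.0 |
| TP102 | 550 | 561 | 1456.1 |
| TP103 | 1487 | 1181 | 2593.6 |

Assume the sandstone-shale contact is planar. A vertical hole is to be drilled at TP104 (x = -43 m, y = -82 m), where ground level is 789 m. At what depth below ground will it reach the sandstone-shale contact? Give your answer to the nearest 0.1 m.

258.0 m

Let the plane be z = a·x + b·y + c.
TP102−TP101: −874a − 638b = −1109.9;  TP103−TP101: 63a − 18b = 27.6.
Solving gives a = 0.672085, b = 0.818963.
Then c = 2566 − a·1424 − b·1199 = 627.02.
At (-43, -82): z_contact = −28.90 − 67.15 + 627.02 = 530.96 m.
Depth below ground = 789 − 530.96 = 258.0 m.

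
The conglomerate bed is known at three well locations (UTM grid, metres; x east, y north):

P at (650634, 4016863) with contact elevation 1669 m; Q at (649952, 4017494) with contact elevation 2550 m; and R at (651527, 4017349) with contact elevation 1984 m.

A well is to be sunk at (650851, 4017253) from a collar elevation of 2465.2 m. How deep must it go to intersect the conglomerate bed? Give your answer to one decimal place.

415.4 m

Two edge vectors: P→Q = (-682, 631, 881), P→R = (893, 486, 315).
Normal n = (P→Q) × (P→R) = (-229401, 1001563, -894935).
So ∂z/∂x = −n_x/n_z = −0.256332583 and ∂z/∂y = −n_y/n_z = 1.119146083.
Intercept c from P: 1669 + 166778.69 − 4495456.49 = −4327008.80.
At (650851, 4017253): z_contact = −166834.32 + 4495892.96 − 4327008.80 = 2049.84 m.
Depth below ground = 2465.2 − 2049.84 = 415.4 m.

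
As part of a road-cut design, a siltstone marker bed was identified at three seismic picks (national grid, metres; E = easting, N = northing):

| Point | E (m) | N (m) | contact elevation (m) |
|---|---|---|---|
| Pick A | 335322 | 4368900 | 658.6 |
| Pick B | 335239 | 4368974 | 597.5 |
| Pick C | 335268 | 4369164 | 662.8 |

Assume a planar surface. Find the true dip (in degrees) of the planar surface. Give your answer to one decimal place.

Let the plane be z = a·E + b·N + c.
Pick B−Pick A: −83a + 74b = −61.1;  Pick C−Pick A: −54a + 264b = 4.2.
Solving gives a = 0.91768, b = 0.20362.
Gradient magnitude |∇z| = √(a² + b²) = √(0.84214 + 0.04146) = 0.94000.
True dip = arctan(0.94000) = 43.2°, dipping toward WSW (azimuth ≈ 257°).

43.2°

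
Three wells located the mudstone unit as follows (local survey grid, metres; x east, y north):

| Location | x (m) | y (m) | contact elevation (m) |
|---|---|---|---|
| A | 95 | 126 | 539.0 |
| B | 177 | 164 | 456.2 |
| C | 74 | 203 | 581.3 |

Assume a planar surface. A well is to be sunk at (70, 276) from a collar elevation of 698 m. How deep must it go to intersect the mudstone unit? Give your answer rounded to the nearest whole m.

94 m

Two edge vectors: A→B = (82, 38, -82.8), A→C = (-21, 77, 42.3).
Normal n = (A→B) × (A→C) = (7983, -1729.8, 7112).
So ∂z/∂x = −n_x/n_z = −1.12247 and ∂z/∂y = −n_y/n_z = 0.24322.
Intercept c from A: 539 + 106.63 − 30.65 = 614.99.
At (70, 276): z_contact = −78.6 + 67.1 + 614.99 = 603.5 m.
Depth below ground = 698 − 603.5 = 94 m.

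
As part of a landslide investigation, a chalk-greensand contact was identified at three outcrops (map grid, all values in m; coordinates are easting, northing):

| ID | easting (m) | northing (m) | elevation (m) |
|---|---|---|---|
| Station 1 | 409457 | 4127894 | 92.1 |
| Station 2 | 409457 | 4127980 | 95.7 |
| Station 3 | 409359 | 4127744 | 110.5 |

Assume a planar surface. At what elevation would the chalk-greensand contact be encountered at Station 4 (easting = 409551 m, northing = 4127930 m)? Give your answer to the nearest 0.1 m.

69.9 m

Let the plane be z = a·easting + b·northing + c.
Station 2−Station 1: 0a + 86b = 3.6;  Station 3−Station 1: −98a − 150b = 18.4.
Solving gives a = −0.251827243, b = 0.041860465.
Then c = 92.1 − a·409457 − b·4127894 = −69591.04.
At (409551, 4127930): z = −103136.1 + 172797.1 − 69591.04 = 69.9 m.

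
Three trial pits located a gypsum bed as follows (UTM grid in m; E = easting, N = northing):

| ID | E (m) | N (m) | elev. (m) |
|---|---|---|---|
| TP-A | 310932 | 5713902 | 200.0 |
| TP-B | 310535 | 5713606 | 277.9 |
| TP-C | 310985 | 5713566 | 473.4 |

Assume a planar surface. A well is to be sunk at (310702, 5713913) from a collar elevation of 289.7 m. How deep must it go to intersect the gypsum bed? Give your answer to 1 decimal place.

182.5 m

Let the plane be z = a·E + b·N + c.
TP-B−TP-A: −397a − 296b = 77.9;  TP-C−TP-A: 53a − 336b = 273.4.
Solving gives a = 0.367265898, b = −0.755758653.
Then c = 200 − a·310932 − b·5713902 = 4204336.16.
At (310702, 5713913): z_contact = 114110.25 − 4318339.19 + 4204336.16 = 107.22 m.
Depth below ground = 289.7 − 107.22 = 182.5 m.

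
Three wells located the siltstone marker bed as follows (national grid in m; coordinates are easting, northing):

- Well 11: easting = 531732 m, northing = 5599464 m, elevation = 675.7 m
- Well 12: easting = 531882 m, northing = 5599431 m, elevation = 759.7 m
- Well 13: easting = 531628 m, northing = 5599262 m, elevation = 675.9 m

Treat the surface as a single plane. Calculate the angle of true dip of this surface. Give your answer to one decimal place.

29.5°

Let the plane be z = a·easting + b·northing + c.
Well 12−Well 11: 150a − 33b = 84;  Well 13−Well 11: −104a − 202b = 0.2.
Solving gives a = 0.50283, b = −0.25987.
Gradient magnitude |∇z| = √(a² + b²) = √(0.25284 + 0.06753) = 0.56601.
True dip = arctan(0.56601) = 29.5°, dipping toward WNW (azimuth ≈ 297°).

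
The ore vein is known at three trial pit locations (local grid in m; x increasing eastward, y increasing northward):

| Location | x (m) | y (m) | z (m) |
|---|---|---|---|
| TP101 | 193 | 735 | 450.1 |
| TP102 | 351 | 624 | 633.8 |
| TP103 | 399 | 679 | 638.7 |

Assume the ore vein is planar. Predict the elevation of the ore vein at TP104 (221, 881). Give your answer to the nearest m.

Two edge vectors: TP101→TP102 = (158, -111, 183.7), TP101→TP103 = (206, -56, 188.6).
Normal n = (TP101→TP102) × (TP101→TP103) = (-10647.4, 8043.4, 14018).
So ∂z/∂x = −n_x/n_z = 0.75955 and ∂z/∂y = −n_y/n_z = −0.57379.
Intercept c from TP101: 450.1 − 146.59 + 421.74 = 725.24.
At (221, 881): z = 167.9 − 505.5 + 725.24 = 387.6 m.

388 m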